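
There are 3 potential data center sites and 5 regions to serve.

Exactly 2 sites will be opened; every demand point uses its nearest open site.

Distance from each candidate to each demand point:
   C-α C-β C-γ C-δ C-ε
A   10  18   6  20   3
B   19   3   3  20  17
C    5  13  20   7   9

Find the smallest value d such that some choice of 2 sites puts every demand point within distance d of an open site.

Open {B, C}.
  Farthest demand point is C-ε at distance 9 (to C); all others are ≤ 9.
With {A, C} the worst case is 13.
With {A, B} the worst case is 20.
No size-2 selection achieves below 9.

9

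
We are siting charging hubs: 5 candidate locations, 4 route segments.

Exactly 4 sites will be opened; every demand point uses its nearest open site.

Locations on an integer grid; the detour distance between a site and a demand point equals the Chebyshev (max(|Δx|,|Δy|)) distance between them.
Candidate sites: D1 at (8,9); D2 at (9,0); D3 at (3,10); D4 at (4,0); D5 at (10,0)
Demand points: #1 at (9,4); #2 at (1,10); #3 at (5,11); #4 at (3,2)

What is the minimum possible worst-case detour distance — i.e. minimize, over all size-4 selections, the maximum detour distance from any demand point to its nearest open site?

Open {D1, D2, D3, D4}.
  Farthest demand point is #1 at detour distance 4 (to D2); all others are ≤ 4.
With {D1, D3, D4, D5} the worst case is 4.
With {D2, D3, D4, D5} the worst case is 4.
No size-4 selection achieves below 4.

4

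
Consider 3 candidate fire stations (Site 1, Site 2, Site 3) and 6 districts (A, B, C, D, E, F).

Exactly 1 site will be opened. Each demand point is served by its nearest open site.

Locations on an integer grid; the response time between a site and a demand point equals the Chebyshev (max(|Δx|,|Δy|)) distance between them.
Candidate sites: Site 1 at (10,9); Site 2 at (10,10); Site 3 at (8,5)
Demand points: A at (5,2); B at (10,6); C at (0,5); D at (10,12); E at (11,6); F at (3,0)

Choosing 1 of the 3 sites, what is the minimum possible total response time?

Open {Site 3}.
  A→Site 3 3, B→Site 3 2, C→Site 3 8, D→Site 3 7, E→Site 3 3, F→Site 3 5  ⇒ total 28.
Compare {Site 1}: total 35.
Compare {Site 2}: total 38.

28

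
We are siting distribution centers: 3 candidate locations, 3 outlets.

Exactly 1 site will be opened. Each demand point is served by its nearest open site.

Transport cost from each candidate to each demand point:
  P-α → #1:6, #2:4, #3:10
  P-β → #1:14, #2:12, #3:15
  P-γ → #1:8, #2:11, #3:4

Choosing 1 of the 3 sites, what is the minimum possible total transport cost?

Open {P-α}.
  #1→P-α 6, #2→P-α 4, #3→P-α 10  ⇒ total 20.
Compare {P-γ}: total 23.
Compare {P-β}: total 41.

20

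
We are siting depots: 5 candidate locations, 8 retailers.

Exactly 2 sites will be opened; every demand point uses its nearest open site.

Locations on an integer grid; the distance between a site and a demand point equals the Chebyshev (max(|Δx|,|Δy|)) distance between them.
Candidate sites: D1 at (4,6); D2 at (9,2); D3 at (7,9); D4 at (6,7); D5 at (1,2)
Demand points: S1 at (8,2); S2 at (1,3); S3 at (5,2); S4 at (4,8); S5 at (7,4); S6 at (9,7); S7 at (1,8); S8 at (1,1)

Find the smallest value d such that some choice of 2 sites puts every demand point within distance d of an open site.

5

Open {D1, D2}.
  Farthest demand point is S6 at distance 5 (to D1); all others are ≤ 5.
With {D1, D3} the worst case is 5.
With {D1, D4} the worst case is 5.
No size-2 selection achieves below 5.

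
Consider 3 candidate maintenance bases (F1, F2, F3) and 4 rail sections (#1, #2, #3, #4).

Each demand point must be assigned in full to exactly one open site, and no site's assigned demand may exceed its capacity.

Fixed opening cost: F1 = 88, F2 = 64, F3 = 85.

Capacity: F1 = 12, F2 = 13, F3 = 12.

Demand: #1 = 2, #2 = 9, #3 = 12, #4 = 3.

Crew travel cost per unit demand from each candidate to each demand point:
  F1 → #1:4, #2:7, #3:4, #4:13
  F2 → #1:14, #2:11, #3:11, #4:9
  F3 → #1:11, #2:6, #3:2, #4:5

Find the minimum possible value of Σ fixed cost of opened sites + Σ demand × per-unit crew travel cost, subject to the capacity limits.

Open {F1, F2, F3}; cheapest assignment that respects the capacities:
  F1 (cap 12, load 11): #1, #2 — cost 2×4 + 9×7 = 71
  F2 (cap 13, load 3): #4 — cost 3×9 = 27
  F3 (cap 12, load 12): #3 — cost 12×2 = 24
  Shipping 122, fixed 237 → total 359.
  Any other capacity-feasible assignment to {F1, F2, F3} ships for at least 122.
Total demand is 26 and no other set of sites has combined capacity ≥ 26, so {F1, F2, F3} is the only feasible choice of open sites. Minimum: 359.

359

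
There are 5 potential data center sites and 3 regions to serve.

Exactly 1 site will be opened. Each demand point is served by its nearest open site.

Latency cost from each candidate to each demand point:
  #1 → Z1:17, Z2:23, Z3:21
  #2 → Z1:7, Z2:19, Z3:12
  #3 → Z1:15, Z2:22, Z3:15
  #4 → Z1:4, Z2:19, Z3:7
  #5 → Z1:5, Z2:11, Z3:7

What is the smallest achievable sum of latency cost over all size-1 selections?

23

Open {#5}.
  Z1→#5 5, Z2→#5 11, Z3→#5 7  ⇒ total 23.
Compare {#4}: total 30.
Compare {#2}: total 38.
No size-1 selection does better; minimum is 23.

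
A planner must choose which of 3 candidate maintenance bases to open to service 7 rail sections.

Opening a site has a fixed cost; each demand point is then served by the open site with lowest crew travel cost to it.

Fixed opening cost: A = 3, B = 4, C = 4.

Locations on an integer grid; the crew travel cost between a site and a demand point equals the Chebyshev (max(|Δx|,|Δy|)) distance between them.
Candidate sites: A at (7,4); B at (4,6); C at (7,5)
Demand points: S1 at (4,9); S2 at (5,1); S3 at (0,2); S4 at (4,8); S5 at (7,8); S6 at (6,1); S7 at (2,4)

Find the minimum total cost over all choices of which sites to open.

Open {A, B}: assign each demand point to its cheapest open site.
  S1→B 3, S2→A 3, S3→B 4, S4→B 2, S5→B 3, S6→A 3, S7→B 2
  crew travel cost 20, fixed 7 → total 27.
Compare {B}: crew travel cost 24 + fixed 4 = 28.
Compare {B, C}: crew travel cost 22 + fixed 8 = 30.
Compare {A, B, C}: crew travel cost 20 + fixed 11 = 31.
All other subsets cost ≥ 28. Minimum total cost: 27.

27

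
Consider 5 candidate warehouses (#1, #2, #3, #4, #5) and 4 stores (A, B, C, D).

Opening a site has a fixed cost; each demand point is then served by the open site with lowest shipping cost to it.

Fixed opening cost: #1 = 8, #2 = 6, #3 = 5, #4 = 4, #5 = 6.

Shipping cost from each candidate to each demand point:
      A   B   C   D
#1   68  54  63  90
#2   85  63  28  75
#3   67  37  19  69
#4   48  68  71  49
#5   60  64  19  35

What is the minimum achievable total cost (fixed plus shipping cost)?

154

Open {#3, #4, #5}: assign each demand point to its cheapest open site.
  A→#4 48, B→#3 37, C→#3 19, D→#5 35
  shipping cost 139, fixed 15 → total 154.
Compare {#2, #3, #4, #5}: shipping cost 139 + fixed 21 = 160.
Compare {#3, #4}: shipping cost 153 + fixed 9 = 162.
Compare {#3, #5}: shipping cost 151 + fixed 11 = 162.
All other subsets cost ≥ 160. Minimum total cost: 154.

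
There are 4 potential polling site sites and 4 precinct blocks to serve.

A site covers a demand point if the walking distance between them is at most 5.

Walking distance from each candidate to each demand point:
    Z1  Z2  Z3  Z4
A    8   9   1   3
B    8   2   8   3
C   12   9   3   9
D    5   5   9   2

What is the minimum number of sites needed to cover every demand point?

Coverage sets (demand points within 5 of each site):
  A: {Z3, Z4}
  B: {Z2, Z4}
  C: {Z3}
  D: {Z1, Z2, Z4}
No single site covers all 4 demand points.
But {A, D} covers everything, so the minimum is 2.

2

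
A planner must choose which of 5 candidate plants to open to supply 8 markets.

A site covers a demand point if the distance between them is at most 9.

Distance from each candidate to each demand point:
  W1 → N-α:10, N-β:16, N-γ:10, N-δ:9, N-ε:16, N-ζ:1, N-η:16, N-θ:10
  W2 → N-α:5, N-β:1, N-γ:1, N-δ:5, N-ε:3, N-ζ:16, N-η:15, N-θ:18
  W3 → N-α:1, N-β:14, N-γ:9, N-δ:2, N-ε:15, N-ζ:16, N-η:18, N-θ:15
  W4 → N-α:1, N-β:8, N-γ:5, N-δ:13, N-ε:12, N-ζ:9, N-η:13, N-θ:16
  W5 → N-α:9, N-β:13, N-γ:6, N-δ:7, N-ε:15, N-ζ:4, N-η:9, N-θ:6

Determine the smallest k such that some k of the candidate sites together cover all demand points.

Coverage sets (demand points within 9 of each site):
  W1: {N-δ, N-ζ}
  W2: {N-α, N-β, N-γ, N-δ, N-ε}
  W3: {N-α, N-γ, N-δ}
  W4: {N-α, N-β, N-γ, N-ζ}
  W5: {N-α, N-γ, N-δ, N-ζ, N-η, N-θ}
No single site covers all 8 demand points.
But {W2, W5} covers everything, so the minimum is 2.

2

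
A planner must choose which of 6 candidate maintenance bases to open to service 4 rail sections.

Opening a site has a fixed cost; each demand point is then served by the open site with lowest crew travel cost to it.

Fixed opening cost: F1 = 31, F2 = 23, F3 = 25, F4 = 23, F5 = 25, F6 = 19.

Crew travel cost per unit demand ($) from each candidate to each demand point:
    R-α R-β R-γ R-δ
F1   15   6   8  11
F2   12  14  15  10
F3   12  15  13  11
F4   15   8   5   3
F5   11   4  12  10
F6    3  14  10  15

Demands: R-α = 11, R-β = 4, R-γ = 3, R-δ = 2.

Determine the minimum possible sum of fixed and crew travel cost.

Open {F4, F6}: assign each demand point to its cheapest open site.
  R-α→F6 11×3=33, R-β→F4 4×8=32, R-γ→F4 3×5=15, R-δ→F4 2×3=6
  crew travel cost 86, fixed 42 → total 128.
Compare {F4, F5, F6}: crew travel cost 70 + fixed 67 = 137.
Compare {F5, F6}: crew travel cost 99 + fixed 44 = 143.
Compare {F1, F4, F6}: crew travel cost 78 + fixed 73 = 151.
All other subsets cost ≥ 137. Minimum total cost: 128.

128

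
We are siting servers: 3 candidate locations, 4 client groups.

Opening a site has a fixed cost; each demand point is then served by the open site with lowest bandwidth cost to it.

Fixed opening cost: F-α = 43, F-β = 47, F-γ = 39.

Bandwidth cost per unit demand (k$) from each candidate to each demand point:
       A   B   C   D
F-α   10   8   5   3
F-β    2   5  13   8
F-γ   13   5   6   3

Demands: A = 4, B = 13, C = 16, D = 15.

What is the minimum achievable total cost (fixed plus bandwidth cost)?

Open {F-α, F-β}: assign each demand point to its cheapest open site.
  A→F-β 4×2=8, B→F-β 13×5=65, C→F-α 16×5=80, D→F-α 15×3=45
  bandwidth cost 198, fixed 90 → total 288.
Compare {F-γ}: bandwidth cost 258 + fixed 39 = 297.
Compare {F-β, F-γ}: bandwidth cost 214 + fixed 86 = 300.
Compare {F-α}: bandwidth cost 269 + fixed 43 = 312.
All other subsets cost ≥ 297. Minimum total cost: 288.

288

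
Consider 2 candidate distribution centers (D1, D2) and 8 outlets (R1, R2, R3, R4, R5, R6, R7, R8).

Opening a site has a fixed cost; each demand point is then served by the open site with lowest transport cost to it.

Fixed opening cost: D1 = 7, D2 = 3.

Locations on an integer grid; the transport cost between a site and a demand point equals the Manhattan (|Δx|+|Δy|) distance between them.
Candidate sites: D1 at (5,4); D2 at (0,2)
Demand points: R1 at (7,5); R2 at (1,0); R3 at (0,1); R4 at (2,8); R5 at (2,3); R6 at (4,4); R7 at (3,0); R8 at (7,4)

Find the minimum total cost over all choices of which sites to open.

Open {D1, D2}: assign each demand point to its cheapest open site.
  R1→D1 3, R2→D2 3, R3→D2 1, R4→D1 7, R5→D2 3, R6→D1 1, R7→D2 5, R8→D1 2
  transport cost 25, fixed 10 → total 35.
Compare {D1}: transport cost 39 + fixed 7 = 46.
Compare {D2}: transport cost 45 + fixed 3 = 48.

35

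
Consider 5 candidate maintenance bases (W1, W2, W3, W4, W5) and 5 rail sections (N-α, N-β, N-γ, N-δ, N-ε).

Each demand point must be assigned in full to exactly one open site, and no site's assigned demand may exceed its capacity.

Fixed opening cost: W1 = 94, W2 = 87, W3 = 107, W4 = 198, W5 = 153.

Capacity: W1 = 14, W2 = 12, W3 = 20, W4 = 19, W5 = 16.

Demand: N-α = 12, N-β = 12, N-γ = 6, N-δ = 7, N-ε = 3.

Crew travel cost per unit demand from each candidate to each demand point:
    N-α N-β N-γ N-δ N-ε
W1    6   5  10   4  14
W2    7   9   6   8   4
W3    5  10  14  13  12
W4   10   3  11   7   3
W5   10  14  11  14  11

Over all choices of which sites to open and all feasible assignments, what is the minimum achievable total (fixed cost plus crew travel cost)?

Open {W1, W2, W3}; cheapest assignment that respects the capacities:
  W1 (cap 14, load 12): N-β — cost 12×5 = 60
  W2 (cap 12, load 9): N-γ, N-ε — cost 6×6 + 3×4 = 48
  W3 (cap 20, load 19): N-α, N-δ — cost 12×5 + 7×13 = 151
  Shipping 259, fixed 288 → total 547.
  Any other capacity-feasible assignment to {W1, W2, W3} ships for at least 259.
Compare {W1, W2, W4}: its best feasible assignment gives total 584.
Compare {W2, W3, W4}: its best feasible assignment gives total 585.
Every other set of open sites that can feasibly serve all demand totals ≥ 584 even under its best assignment. Minimum: 547.

547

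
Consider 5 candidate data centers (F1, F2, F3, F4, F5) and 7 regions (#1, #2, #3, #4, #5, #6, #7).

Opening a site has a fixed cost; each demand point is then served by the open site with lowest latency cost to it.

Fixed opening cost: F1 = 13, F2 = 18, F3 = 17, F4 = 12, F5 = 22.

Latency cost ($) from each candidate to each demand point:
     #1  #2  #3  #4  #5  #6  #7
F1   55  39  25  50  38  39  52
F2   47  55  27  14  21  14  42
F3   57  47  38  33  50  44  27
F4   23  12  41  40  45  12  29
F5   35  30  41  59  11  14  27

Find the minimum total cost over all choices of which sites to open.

168

Open {F2, F4}: assign each demand point to its cheapest open site.
  #1→F4 23, #2→F4 12, #3→F2 27, #4→F2 14, #5→F2 21, #6→F4 12, #7→F4 29
  latency cost 138, fixed 30 → total 168.
Compare {F2, F4, F5}: latency cost 126 + fixed 52 = 178.
Compare {F1, F2, F4}: latency cost 136 + fixed 43 = 179.
Compare {F2, F3, F4}: latency cost 136 + fixed 47 = 183.
All other subsets cost ≥ 178. Minimum total cost: 168.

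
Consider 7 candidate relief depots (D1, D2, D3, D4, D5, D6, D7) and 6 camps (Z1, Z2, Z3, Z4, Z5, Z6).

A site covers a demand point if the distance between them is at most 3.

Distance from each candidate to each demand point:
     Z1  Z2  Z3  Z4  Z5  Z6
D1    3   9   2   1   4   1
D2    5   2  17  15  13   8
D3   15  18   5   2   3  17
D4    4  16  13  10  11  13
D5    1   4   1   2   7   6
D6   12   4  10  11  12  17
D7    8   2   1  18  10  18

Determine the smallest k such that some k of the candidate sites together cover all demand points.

Coverage sets (demand points within 3 of each site):
  D1: {Z1, Z3, Z4, Z6}
  D2: {Z2}
  D3: {Z4, Z5}
  D4: {}
  D5: {Z1, Z3, Z4}
  D6: {}
  D7: {Z2, Z3}
No 2 sites suffice: every size-2 union leaves at least one demand point uncovered.
But {D1, D2, D3} covers everything, so the minimum is 3.

3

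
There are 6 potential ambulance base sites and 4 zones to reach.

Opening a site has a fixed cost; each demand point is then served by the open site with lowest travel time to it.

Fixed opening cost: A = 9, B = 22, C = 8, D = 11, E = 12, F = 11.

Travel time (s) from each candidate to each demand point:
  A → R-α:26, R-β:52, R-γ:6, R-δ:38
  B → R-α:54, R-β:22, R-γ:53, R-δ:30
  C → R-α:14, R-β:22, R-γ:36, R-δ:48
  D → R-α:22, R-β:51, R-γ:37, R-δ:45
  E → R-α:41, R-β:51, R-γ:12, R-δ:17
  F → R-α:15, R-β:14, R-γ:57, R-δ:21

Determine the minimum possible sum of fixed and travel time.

76

Open {A, F}: assign each demand point to its cheapest open site.
  R-α→F 15, R-β→F 14, R-γ→A 6, R-δ→F 21
  travel time 56, fixed 20 → total 76.
Compare {E, F}: travel time 58 + fixed 23 = 81.
Compare {A, C, F}: travel time 55 + fixed 28 = 83.
Compare {A, E, F}: travel time 52 + fixed 32 = 84.
All other subsets cost ≥ 81. Minimum total cost: 76.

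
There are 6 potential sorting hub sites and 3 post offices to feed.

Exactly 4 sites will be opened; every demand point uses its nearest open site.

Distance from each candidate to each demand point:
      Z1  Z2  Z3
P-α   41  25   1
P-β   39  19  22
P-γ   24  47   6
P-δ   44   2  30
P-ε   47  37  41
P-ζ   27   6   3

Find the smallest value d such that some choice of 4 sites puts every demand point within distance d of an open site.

24

Open {P-α, P-β, P-γ, P-δ}.
  Farthest demand point is Z1 at distance 24 (to P-γ); all others are ≤ 24.
With {P-α, P-β, P-γ, P-ε} the worst case is 24.
With {P-α, P-β, P-γ, P-ζ} the worst case is 24.
No size-4 selection achieves below 24.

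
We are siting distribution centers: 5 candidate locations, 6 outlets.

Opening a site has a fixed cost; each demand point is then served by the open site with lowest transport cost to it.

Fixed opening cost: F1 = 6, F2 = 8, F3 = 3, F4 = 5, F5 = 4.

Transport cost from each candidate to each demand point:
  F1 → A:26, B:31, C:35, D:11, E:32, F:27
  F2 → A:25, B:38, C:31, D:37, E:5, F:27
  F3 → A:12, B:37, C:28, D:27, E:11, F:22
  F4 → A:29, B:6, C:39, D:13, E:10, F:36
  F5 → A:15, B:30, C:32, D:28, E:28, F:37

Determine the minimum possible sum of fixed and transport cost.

99

Open {F3, F4}: assign each demand point to its cheapest open site.
  A→F3 12, B→F4 6, C→F3 28, D→F4 13, E→F4 10, F→F3 22
  transport cost 91, fixed 8 → total 99.
Compare {F2, F3, F4}: transport cost 86 + fixed 16 = 102.
Compare {F1, F3, F4}: transport cost 89 + fixed 14 = 103.
Compare {F3, F4, F5}: transport cost 91 + fixed 12 = 103.
All other subsets cost ≥ 102. Minimum total cost: 99.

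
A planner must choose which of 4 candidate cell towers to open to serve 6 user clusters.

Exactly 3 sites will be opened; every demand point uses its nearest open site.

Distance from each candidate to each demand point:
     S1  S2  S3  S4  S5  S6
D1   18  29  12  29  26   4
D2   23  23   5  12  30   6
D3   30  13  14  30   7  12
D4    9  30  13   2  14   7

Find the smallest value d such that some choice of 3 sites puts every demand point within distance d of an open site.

13

Open {D1, D3, D4}.
  Farthest demand point is S2 at distance 13 (to D3); all others are ≤ 13.
With {D2, D3, D4} the worst case is 13.
With {D1, D2, D3} the worst case is 18.
No size-3 selection achieves below 13.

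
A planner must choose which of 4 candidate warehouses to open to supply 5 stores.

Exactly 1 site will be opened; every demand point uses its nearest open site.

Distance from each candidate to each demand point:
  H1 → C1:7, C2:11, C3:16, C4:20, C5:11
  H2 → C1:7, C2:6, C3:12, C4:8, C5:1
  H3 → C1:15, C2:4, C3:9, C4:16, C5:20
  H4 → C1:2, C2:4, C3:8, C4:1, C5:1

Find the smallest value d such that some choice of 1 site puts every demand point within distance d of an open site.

8

Open {H4}.
  Farthest demand point is C3 at distance 8 (to H4); all others are ≤ 8.
With {H2} the worst case is 12.
With {H1} the worst case is 20.
No size-1 selection achieves below 8.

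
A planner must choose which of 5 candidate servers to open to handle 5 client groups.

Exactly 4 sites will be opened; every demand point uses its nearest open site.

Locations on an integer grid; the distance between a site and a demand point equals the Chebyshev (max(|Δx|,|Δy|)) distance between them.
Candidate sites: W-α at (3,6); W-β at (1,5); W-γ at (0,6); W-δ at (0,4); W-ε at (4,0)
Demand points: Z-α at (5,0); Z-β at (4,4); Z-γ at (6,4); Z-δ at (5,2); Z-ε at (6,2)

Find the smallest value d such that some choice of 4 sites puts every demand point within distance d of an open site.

Open {W-α, W-β, W-γ, W-ε}.
  Farthest demand point is Z-γ at distance 3 (to W-α); all others are ≤ 3.
With {W-α, W-β, W-δ, W-ε} the worst case is 3.
With {W-α, W-γ, W-δ, W-ε} the worst case is 3.
No size-4 selection achieves below 3.

3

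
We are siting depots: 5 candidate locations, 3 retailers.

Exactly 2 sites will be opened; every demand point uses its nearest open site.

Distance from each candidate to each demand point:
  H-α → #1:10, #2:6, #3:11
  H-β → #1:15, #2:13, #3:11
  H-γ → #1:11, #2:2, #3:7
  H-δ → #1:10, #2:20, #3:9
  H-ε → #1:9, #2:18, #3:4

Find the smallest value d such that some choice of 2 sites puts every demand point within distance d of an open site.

9

Open {H-α, H-ε}.
  Farthest demand point is #1 at distance 9 (to H-ε); all others are ≤ 9.
With {H-γ, H-ε} the worst case is 9.
With {H-α, H-γ} the worst case is 10.
No size-2 selection achieves below 9.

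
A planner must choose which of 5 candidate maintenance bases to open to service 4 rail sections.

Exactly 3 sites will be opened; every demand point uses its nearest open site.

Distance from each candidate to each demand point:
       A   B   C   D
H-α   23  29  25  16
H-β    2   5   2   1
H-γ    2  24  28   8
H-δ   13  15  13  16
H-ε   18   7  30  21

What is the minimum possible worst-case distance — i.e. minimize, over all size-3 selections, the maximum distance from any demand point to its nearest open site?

Open {H-α, H-β, H-γ}.
  Farthest demand point is B at distance 5 (to H-β); all others are ≤ 5.
With {H-α, H-β, H-δ} the worst case is 5.
With {H-α, H-β, H-ε} the worst case is 5.
No size-3 selection achieves below 5.

5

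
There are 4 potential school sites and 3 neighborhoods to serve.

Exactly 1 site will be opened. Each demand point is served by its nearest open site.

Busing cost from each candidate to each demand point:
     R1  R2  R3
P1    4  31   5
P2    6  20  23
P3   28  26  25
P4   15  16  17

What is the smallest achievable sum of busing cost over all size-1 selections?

40

Open {P1}.
  R1→P1 4, R2→P1 31, R3→P1 5  ⇒ total 40.
Compare {P4}: total 48.
Compare {P2}: total 49.
No size-1 selection does better; minimum is 40.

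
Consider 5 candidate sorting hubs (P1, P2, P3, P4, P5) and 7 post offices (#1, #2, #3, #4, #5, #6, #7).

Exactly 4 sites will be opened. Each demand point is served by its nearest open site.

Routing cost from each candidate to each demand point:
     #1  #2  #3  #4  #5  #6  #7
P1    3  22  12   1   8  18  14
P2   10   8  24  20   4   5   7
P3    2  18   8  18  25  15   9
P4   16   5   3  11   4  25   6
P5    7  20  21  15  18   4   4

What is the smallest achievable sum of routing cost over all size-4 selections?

23

Open {P1, P3, P4, P5}.
  #1→P3 2, #2→P4 5, #3→P4 3, #4→P1 1, #5→P4 4, #6→P5 4, #7→P5 4  ⇒ total 23.
Compare {P1, P2, P4, P5}: total 24.
Compare {P1, P2, P3, P4}: total 26.
No size-4 selection does better; minimum is 23.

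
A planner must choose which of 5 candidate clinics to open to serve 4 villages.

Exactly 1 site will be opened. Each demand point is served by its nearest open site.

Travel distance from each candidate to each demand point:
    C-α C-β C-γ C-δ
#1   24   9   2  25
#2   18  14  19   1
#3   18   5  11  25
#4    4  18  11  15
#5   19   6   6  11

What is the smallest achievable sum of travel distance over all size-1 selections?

42

Open {#5}.
  C-α→#5 19, C-β→#5 6, C-γ→#5 6, C-δ→#5 11  ⇒ total 42.
Compare {#4}: total 48.
Compare {#2}: total 52.
No size-1 selection does better; minimum is 42.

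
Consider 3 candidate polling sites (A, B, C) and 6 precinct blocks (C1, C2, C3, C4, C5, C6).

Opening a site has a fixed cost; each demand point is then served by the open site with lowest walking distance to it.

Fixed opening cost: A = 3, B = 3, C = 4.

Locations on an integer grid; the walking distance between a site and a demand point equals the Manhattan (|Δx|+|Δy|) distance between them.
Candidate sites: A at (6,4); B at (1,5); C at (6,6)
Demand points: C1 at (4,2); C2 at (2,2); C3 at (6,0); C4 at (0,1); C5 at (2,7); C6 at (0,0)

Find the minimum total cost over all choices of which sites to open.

Open {A, B}: assign each demand point to its cheapest open site.
  C1→A 4, C2→B 4, C3→A 4, C4→B 5, C5→B 3, C6→B 6
  walking distance 26, fixed 6 → total 32.
Compare {A, B, C}: walking distance 26 + fixed 10 = 36.
Compare {B}: walking distance 34 + fixed 3 = 37.
Compare {B, C}: walking distance 30 + fixed 7 = 37.
All other subsets cost ≥ 36. Minimum total cost: 32.

32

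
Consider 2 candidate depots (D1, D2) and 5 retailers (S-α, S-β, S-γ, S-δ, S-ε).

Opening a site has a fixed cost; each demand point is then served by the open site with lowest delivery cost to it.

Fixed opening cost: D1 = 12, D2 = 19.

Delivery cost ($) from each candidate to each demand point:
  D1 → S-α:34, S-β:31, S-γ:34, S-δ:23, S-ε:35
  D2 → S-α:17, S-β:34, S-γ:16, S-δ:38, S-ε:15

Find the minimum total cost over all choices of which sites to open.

Open {D1, D2}: assign each demand point to its cheapest open site.
  S-α→D2 17, S-β→D1 31, S-γ→D2 16, S-δ→D1 23, S-ε→D2 15
  delivery cost 102, fixed 31 → total 133.
Compare {D2}: delivery cost 120 + fixed 19 = 139.
Compare {D1}: delivery cost 157 + fixed 12 = 169.

133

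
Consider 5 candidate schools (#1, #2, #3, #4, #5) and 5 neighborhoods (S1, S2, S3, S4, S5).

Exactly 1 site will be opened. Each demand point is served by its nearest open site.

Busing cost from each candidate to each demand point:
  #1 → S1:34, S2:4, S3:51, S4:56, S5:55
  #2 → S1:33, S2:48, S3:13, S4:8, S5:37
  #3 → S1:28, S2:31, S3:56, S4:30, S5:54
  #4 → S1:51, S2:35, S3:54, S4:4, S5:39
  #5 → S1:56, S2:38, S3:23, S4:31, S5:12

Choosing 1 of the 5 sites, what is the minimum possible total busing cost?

139

Open {#2}.
  S1→#2 33, S2→#2 48, S3→#2 13, S4→#2 8, S5→#2 37  ⇒ total 139.
Compare {#5}: total 160.
Compare {#4}: total 183.
No size-1 selection does better; minimum is 139.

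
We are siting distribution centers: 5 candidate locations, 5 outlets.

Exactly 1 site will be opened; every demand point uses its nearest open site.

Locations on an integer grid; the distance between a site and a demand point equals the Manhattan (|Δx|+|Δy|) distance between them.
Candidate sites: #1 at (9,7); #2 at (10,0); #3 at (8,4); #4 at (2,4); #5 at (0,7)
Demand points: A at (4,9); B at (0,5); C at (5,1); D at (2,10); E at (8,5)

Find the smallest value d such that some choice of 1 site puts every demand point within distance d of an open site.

7

Open {#4}.
  Farthest demand point is A at distance 7 (to #4); all others are ≤ 7.
With {#1} the worst case is 11.
With {#5} the worst case is 11.
No size-1 selection achieves below 7.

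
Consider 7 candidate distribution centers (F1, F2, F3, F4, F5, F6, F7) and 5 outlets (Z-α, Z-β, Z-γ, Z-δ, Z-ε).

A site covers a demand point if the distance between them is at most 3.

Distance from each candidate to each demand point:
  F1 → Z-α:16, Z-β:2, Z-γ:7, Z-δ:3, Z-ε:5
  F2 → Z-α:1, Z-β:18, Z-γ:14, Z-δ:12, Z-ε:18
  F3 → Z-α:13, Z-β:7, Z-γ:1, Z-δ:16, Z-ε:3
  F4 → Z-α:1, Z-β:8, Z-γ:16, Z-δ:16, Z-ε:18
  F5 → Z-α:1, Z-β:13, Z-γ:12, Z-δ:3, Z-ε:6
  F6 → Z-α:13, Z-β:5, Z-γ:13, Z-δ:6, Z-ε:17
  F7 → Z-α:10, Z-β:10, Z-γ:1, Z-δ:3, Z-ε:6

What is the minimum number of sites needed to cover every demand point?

Coverage sets (demand points within 3 of each site):
  F1: {Z-β, Z-δ}
  F2: {Z-α}
  F3: {Z-γ, Z-ε}
  F4: {Z-α}
  F5: {Z-α, Z-δ}
  F6: {}
  F7: {Z-γ, Z-δ}
No 2 sites suffice: every size-2 union leaves at least one demand point uncovered.
But {F1, F2, F3} covers everything, so the minimum is 3.

3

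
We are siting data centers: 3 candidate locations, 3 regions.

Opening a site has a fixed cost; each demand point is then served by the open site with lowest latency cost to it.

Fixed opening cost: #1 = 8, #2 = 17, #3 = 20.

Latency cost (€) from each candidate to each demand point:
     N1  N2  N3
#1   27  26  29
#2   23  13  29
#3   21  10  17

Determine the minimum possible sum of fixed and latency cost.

68

Open {#3}: assign each demand point to its cheapest open site.
  N1→#3 21, N2→#3 10, N3→#3 17
  latency cost 48, fixed 20 → total 68.
Compare {#1, #3}: latency cost 48 + fixed 28 = 76.
Compare {#2}: latency cost 65 + fixed 17 = 82.
Compare {#2, #3}: latency cost 48 + fixed 37 = 85.
All other subsets cost ≥ 76. Minimum total cost: 68.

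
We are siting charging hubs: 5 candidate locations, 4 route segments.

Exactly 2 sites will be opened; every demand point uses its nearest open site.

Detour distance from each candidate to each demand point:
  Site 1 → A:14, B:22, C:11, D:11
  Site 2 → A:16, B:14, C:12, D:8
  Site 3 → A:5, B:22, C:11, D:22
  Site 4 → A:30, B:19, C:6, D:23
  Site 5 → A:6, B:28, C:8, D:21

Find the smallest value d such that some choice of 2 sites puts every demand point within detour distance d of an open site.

14

Open {Site 1, Site 2}.
  Farthest demand point is A at detour distance 14 (to Site 1); all others are ≤ 14.
With {Site 2, Site 3} the worst case is 14.
With {Site 2, Site 5} the worst case is 14.
No size-2 selection achieves below 14.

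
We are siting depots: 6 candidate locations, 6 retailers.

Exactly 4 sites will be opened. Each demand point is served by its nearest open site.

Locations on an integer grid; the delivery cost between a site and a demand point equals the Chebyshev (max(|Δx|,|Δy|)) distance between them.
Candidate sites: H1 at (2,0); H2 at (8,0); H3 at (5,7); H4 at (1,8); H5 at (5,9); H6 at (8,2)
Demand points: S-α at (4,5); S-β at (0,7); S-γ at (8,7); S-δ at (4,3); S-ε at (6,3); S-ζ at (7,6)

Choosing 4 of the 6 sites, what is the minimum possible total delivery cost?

13

Open {H1, H3, H4, H6}.
  S-α→H3 2, S-β→H4 1, S-γ→H3 3, S-δ→H1 3, S-ε→H6 2, S-ζ→H3 2  ⇒ total 13.
Compare {H1, H2, H3, H4}: total 14.
Compare {H2, H3, H4, H6}: total 14.
No size-4 selection does better; minimum is 13.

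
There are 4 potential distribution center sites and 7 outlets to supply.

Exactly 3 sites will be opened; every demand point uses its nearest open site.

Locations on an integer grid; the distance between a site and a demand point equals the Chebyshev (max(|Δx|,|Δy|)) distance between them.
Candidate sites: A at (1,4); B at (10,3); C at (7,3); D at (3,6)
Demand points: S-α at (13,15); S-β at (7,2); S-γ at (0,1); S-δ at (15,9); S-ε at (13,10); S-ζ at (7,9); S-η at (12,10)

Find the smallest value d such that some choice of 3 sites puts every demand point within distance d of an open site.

Open {A, B, D}.
  Farthest demand point is S-α at distance 10 (to D); all others are ≤ 10.
With {A, C, D} the worst case is 10.
With {B, C, D} the worst case is 10.
No size-3 selection achieves below 10.

10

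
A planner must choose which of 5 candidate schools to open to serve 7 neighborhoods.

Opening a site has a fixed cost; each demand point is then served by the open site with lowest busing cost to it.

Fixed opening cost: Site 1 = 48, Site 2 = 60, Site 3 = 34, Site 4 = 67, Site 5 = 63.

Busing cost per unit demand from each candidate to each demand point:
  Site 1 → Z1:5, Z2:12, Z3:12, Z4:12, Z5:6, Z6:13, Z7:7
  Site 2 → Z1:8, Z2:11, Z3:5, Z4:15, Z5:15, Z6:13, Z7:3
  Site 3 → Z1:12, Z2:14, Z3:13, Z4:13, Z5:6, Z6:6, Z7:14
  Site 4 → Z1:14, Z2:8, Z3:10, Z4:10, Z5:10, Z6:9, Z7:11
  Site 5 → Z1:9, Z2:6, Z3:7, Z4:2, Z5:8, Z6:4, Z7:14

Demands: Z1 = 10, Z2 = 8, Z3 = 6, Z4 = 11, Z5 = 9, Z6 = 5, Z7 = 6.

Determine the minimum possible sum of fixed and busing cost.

389

Open {Site 1, Site 5}: assign each demand point to its cheapest open site.
  Z1→Site 1 10×5=50, Z2→Site 5 8×6=48, Z3→Site 5 6×7=42, Z4→Site 5 11×2=22, Z5→Site 1 9×6=54, Z6→Site 5 5×4=20, Z7→Site 1 6×7=42
  busing cost 278, fixed 111 → total 389.
Compare {Site 2, Site 5}: busing cost 290 + fixed 123 = 413.
Compare {Site 1, Site 2, Site 5}: busing cost 242 + fixed 171 = 413.
Compare {Site 1, Site 3, Site 5}: busing cost 278 + fixed 145 = 423.
All other subsets cost ≥ 413. Minimum total cost: 389.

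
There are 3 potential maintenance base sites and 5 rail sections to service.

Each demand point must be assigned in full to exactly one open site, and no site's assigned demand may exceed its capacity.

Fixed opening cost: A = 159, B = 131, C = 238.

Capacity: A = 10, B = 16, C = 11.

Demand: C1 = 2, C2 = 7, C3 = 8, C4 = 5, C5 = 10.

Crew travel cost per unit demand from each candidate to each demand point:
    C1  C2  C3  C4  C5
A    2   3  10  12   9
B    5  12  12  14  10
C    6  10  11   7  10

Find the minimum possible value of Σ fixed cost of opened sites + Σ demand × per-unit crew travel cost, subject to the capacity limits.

Open {A, B, C}; cheapest assignment that respects the capacities:
  A (cap 10, load 9): C1, C2 — cost 2×2 + 7×3 = 25
  B (cap 16, load 15): C4, C5 — cost 5×14 + 10×10 = 170
  C (cap 11, load 8): C3 — cost 8×11 = 88
  Shipping 283, fixed 528 → total 811.
  Any other capacity-feasible assignment to {A, B, C} ships for at least 283.
Total demand is 32 and no other set of sites has combined capacity ≥ 32, so {A, B, C} is the only feasible choice of open sites. Minimum: 811.

811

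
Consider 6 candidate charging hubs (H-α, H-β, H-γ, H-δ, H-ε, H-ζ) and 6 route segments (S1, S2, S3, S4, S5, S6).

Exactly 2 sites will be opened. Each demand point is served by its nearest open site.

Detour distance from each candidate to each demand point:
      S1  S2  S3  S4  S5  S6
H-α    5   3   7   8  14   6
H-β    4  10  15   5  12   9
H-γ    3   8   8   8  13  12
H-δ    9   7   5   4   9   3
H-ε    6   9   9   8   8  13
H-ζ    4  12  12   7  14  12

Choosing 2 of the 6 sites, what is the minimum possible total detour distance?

Open {H-α, H-δ}.
  S1→H-α 5, S2→H-α 3, S3→H-δ 5, S4→H-δ 4, S5→H-δ 9, S6→H-δ 3  ⇒ total 29.
Compare {H-γ, H-δ}: total 31.
Compare {H-β, H-δ}: total 32.
No size-2 selection does better; minimum is 29.

29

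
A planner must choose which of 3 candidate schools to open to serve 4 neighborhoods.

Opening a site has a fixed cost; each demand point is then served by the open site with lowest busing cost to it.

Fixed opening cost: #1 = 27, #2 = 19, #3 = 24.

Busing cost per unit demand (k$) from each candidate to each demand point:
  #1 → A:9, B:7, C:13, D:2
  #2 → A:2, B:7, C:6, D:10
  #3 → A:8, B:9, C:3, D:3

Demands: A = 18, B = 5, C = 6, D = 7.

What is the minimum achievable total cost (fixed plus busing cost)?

Open {#2, #3}: assign each demand point to its cheapest open site.
  A→#2 18×2=36, B→#2 5×7=35, C→#3 6×3=18, D→#3 7×3=21
  busing cost 110, fixed 43 → total 153.
Compare {#1, #2}: busing cost 121 + fixed 46 = 167.
Compare {#1, #2, #3}: busing cost 103 + fixed 70 = 173.
Compare {#2}: busing cost 177 + fixed 19 = 196.
All other subsets cost ≥ 167. Minimum total cost: 153.

153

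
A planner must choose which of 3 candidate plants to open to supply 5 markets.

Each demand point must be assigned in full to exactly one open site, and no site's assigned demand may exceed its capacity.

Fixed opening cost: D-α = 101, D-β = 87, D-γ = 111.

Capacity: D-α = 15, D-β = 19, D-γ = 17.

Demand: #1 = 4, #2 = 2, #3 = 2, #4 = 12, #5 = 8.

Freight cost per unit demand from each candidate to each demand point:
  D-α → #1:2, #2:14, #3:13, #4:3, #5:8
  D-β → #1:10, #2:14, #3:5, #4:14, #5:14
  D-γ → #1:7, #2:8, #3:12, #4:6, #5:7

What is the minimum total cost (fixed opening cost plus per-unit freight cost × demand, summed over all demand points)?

372

Open {D-α, D-γ}; cheapest assignment that respects the capacities:
  D-α (cap 15, load 12): #4 — cost 12×3 = 36
  D-γ (cap 17, load 16): #1, #2, #3, #5 — cost 4×7 + 2×8 + 2×12 + 8×7 = 124
  Shipping 160, fixed 212 → total 372.
  Any other capacity-feasible assignment to {D-α, D-γ} ships for at least 160.
Compare {D-α, D-β}: its best feasible assignment gives total 414.
Compare {D-α, D-β, D-γ}: its best feasible assignment gives total 445.
Every other set of open sites that can feasibly serve all demand totals ≥ 414 even under its best assignment. Minimum: 372.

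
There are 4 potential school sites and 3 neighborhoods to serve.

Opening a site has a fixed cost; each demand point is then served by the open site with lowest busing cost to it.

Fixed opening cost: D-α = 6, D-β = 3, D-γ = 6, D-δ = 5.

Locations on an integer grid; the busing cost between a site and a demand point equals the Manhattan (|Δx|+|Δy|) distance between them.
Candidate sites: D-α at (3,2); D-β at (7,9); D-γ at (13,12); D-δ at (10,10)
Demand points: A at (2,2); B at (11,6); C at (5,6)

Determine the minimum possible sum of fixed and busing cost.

22

Open {D-α, D-β}: assign each demand point to its cheapest open site.
  A→D-α 1, B→D-β 7, C→D-β 5
  busing cost 13, fixed 9 → total 22.
Compare {D-α, D-δ}: busing cost 12 + fixed 11 = 23.
Compare {D-α}: busing cost 19 + fixed 6 = 25.
Compare {D-α, D-β, D-δ}: busing cost 11 + fixed 14 = 25.
All other subsets cost ≥ 23. Minimum total cost: 22.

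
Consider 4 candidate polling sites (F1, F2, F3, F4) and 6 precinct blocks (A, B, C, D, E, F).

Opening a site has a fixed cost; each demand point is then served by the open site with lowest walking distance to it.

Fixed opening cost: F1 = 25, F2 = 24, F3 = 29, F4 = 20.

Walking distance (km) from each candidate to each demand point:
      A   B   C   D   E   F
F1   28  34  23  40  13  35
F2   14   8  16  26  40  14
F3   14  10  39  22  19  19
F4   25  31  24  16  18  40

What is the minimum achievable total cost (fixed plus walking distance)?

Open {F2, F4}: assign each demand point to its cheapest open site.
  A→F2 14, B→F2 8, C→F2 16, D→F4 16, E→F4 18, F→F2 14
  walking distance 86, fixed 44 → total 130.
Compare {F1, F2}: walking distance 91 + fixed 49 = 140.
Compare {F2}: walking distance 118 + fixed 24 = 142.
Compare {F2, F3}: walking distance 93 + fixed 53 = 146.
All other subsets cost ≥ 140. Minimum total cost: 130.

130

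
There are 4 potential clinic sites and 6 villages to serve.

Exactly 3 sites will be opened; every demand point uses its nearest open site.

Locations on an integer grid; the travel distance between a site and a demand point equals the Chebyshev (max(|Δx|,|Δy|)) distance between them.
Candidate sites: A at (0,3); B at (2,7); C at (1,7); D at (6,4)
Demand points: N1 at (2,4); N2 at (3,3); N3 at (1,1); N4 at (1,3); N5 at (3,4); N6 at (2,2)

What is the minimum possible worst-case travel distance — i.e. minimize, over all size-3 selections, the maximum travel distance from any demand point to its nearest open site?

3

Open {A, B, C}.
  Farthest demand point is N2 at travel distance 3 (to A); all others are ≤ 3.
With {A, B, D} the worst case is 3.
With {A, C, D} the worst case is 3.
No size-3 selection achieves below 3.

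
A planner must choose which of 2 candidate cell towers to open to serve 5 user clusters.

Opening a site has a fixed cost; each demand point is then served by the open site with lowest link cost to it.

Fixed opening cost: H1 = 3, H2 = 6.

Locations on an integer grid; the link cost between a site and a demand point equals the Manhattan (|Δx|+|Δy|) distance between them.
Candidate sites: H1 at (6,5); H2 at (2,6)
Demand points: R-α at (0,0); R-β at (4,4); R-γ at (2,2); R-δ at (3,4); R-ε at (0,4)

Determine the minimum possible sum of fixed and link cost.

29

Open {H2}: assign each demand point to its cheapest open site.
  R-α→H2 8, R-β→H2 4, R-γ→H2 4, R-δ→H2 3, R-ε→H2 4
  link cost 23, fixed 6 → total 29.
Compare {H1, H2}: link cost 22 + fixed 9 = 31.
Compare {H1}: link cost 32 + fixed 3 = 35.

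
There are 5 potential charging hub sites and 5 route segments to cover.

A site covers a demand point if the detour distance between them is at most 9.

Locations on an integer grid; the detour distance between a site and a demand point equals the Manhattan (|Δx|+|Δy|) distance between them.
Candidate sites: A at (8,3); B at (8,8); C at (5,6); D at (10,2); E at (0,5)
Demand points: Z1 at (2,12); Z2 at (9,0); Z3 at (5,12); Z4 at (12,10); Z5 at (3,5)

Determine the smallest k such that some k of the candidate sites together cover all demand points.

2

Coverage sets (demand points within 9 of each site):
  A: {Z2, Z5}
  B: {Z2, Z3, Z4, Z5}
  C: {Z1, Z3, Z5}
  D: {Z2}
  E: {Z1, Z5}
No single site covers all 5 demand points.
But {B, C} covers everything, so the minimum is 2.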